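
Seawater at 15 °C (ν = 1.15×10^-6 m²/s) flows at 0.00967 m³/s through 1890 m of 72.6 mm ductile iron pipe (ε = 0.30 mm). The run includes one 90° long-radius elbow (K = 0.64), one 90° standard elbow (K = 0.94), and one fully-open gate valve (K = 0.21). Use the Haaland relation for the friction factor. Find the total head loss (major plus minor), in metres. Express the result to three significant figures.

V = 4Q/(πD²) = 2.336 m/s; V²/2g = 0.2781 m
Re = 1.47×10^5, ε/D = 0.00413 → f = 0.02940 (Haaland)
Major: h_f = f(L/D)·V²/2g = 0.02940·26033·0.2781 = 212.9 m
Minor: ΣK = 1.79; h_m = ΣK·V²/2g = 0.4978 m
Total H_L = 212.9 + 0.4978 = 213.4 m

H_L ≈ 213 m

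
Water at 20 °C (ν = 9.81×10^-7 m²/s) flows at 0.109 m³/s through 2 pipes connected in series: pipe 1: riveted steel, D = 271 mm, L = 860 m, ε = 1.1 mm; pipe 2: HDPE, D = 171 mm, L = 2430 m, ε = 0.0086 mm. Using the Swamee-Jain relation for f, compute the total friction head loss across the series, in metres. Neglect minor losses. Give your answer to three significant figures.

Pipe 1: V = 1.890 m/s, Re = 5.22×10^5, ε/D = 0.00406, f = 0.02885, h_1 = f(L/D)V²/2g = 16.66 m
Pipe 2: V = 4.746 m/s, Re = 8.27×10^5, ε/D = 5.03×10^-5, f = 0.01297, h_2 = f(L/D)V²/2g = 211.6 m
Series → Q common, losses add: H = Σh = 228.3 m

H ≈ 228 m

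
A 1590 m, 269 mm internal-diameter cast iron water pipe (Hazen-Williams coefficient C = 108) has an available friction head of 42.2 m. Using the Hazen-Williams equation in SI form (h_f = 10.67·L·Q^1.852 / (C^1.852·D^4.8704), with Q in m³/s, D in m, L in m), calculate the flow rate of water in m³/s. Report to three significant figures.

Rearranging: Q = [h_f·C^1.852·D^4.8704 / (10.67·L)]^(1/1.852)
Q = [42.2·108^1.852·0.269^4.8704 / (10.67·1590)]^0.540 = 0.1342 m³/s

Q ≈ 0.134 m³/s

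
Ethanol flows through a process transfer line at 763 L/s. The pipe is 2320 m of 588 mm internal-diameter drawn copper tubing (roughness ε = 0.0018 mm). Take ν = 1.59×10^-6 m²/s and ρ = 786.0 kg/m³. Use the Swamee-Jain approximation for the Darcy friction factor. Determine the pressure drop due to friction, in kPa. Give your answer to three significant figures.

Δp ≈ 142 kPa

V = 4Q/(πD²) = 4·0.763/(π·0.588²) = 2.810 m/s
Re = VD/ν = 2.810·0.588/1.59×10^-6 = 1.04×10^6 → turbulent
ε/D = 0.0018/588 = 3.06×10^-6
Swamee-Jain: f = 0.01161
h_f = f(L/D)V²/(2g) = 0.01161·(2320/0.588)·2.810²/(2·9.81) = 18.44 m
Δp = ρg·h_f = 786.0·9.81·18.44 = 142.2 kPa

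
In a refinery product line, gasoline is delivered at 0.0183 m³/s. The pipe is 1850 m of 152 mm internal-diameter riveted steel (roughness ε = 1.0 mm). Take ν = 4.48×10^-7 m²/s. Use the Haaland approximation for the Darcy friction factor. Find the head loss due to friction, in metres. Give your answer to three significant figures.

V = 4Q/(πD²) = 4·0.0183/(π·0.152²) = 1.008 m/s
Re = VD/ν = 1.008·0.152/4.48×10^-7 = 3.42×10^5 → turbulent
ε/D = 1.0/152 = 0.00658
Haaland: f = 0.03334
h_f = f(L/D)V²/(2g) = 0.03334·(1850/0.152)·1.008²/(2·9.81) = 21.03 m

h_f ≈ 21.0 m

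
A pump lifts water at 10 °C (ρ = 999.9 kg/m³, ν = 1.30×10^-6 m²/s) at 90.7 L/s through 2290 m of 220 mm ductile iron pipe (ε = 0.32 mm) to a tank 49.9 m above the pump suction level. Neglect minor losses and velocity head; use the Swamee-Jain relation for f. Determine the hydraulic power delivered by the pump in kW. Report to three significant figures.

P_hyd ≈ 104 kW

V = 4Q/(πD²) = 2.386 m/s; Re = 4.04×10^5; ε/D = 0.00145; f = 0.02225
h_f = f(L/D)V²/2g = 67.21 m
Total head H = z + h_f = 49.9 + 67.21 = 117.1 m
P_hyd = ρgQH = 999.9·9.81·0.0907·117.1 = 104.2 kW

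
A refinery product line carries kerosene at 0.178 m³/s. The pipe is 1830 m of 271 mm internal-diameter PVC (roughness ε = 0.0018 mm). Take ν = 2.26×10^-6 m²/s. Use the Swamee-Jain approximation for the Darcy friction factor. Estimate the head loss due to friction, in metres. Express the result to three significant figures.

h_f ≈ 45.6 m

V = 4Q/(πD²) = 4·0.178/(π·0.271²) = 3.086 m/s
Re = VD/ν = 3.086·0.271/2.26×10^-6 = 3.70×10^5 → turbulent
ε/D = 0.0018/271 = 6.64×10^-6
Swamee-Jain: f = 0.01391
h_f = f(L/D)V²/(2g) = 0.01391·(1830/0.271)·3.086²/(2·9.81) = 45.61 m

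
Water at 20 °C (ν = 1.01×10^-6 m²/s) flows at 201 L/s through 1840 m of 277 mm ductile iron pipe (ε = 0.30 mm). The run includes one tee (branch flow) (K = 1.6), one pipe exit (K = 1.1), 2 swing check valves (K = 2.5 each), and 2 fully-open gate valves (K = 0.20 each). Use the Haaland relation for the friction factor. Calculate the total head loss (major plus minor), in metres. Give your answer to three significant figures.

V = 4Q/(πD²) = 3.335 m/s; V²/2g = 0.5670 m
Re = 9.15×10^5, ε/D = 0.00108 → f = 0.02034 (Haaland)
Major: h_f = f(L/D)·V²/2g = 0.02034·6643·0.5670 = 76.60 m
Minor: ΣK = 8.10; h_m = ΣK·V²/2g = 4.593 m
Total H_L = 76.60 + 4.593 = 81.19 m

H_L ≈ 81.2 m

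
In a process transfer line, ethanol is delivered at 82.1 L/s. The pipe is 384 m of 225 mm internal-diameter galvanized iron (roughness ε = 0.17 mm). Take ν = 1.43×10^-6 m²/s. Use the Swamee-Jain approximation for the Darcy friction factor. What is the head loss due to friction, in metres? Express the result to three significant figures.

h_f ≈ 7.26 m

V = 4Q/(πD²) = 4·0.0821/(π·0.225²) = 2.065 m/s
Re = VD/ν = 2.065·0.225/1.43×10^-6 = 3.25×10^5 → turbulent
ε/D = 0.17/225 = 7.56×10^-4
Swamee-Jain: f = 0.01958
h_f = f(L/D)V²/(2g) = 0.01958·(384/0.225)·2.065²/(2·9.81) = 7.261 m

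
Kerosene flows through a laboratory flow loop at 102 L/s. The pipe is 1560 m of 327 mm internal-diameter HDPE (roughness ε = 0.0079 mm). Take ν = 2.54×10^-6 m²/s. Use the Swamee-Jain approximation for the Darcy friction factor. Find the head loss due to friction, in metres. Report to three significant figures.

V = 4Q/(πD²) = 4·0.102/(π·0.327²) = 1.215 m/s
Re = VD/ν = 1.215·0.327/2.54×10^-6 = 1.56×10^5 → turbulent
ε/D = 0.0079/327 = 2.42×10^-5
Swamee-Jain: f = 0.01650
h_f = f(L/D)V²/(2g) = 0.01650·(1560/0.327)·1.215²/(2·9.81) = 5.917 m

h_f ≈ 5.92 m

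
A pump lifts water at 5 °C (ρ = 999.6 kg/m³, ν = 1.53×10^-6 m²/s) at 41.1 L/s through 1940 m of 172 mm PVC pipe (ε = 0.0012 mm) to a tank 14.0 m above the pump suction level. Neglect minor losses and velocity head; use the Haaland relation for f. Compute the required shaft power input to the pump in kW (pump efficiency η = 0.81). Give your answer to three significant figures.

V = 4Q/(πD²) = 1.769 m/s; Re = 1.99×10^5; ε/D = 6.98×10^-6; f = 0.01556
h_f = f(L/D)V²/2g = 27.98 m
Total head H = z + h_f = 14.0 + 27.98 = 41.98 m
P_hyd = ρgQH = 999.6·9.81·0.0411·41.98 = 16.92 kW
P_shaft = P_hyd/η = 16.92/0.81 = 20.89 kW

P_shaft ≈ 20.9 kW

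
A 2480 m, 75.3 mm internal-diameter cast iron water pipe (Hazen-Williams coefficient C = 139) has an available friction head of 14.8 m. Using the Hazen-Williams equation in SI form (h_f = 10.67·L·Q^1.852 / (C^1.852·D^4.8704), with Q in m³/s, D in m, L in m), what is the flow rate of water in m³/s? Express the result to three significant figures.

Rearranging: Q = [h_f·C^1.852·D^4.8704 / (10.67·L)]^(1/1.852)
Q = [14.8·139^1.852·0.0753^4.8704 / (10.67·2480)]^0.540 = 0.002711 m³/s

Q ≈ 0.00271 m³/s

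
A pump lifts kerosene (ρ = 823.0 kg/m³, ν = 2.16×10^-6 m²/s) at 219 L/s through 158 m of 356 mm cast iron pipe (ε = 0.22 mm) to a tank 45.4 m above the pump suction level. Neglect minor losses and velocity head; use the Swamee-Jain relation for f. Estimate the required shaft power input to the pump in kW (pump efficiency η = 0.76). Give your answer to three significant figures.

V = 4Q/(πD²) = 2.200 m/s; Re = 3.63×10^5; ε/D = 6.18×10^-4; f = 0.01877
h_f = f(L/D)V²/2g = 2.055 m
Total head H = z + h_f = 45.4 + 2.055 = 47.45 m
P_hyd = ρgQH = 823.0·9.81·0.219·47.45 = 83.91 kW
P_shaft = P_hyd/η = 83.91/0.76 = 110.4 kW

P_shaft ≈ 110 kW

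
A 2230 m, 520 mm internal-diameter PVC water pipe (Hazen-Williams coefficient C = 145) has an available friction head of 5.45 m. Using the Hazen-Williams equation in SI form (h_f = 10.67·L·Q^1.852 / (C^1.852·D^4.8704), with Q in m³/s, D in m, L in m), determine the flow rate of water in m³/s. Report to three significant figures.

Rearranging: Q = [h_f·C^1.852·D^4.8704 / (10.67·L)]^(1/1.852)
Q = [5.45·145^1.852·0.520^4.8704 / (10.67·2230)]^0.540 = 0.2812 m³/s

Q ≈ 0.281 m³/s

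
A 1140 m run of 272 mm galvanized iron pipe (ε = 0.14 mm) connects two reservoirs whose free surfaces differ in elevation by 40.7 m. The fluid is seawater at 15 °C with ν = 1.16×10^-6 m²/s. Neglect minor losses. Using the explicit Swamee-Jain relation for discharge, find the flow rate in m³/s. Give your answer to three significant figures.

Q ≈ 0.192 m³/s

Swamee-Jain (Type II): Q = -0.965·√(gD⁵h_f/L)·ln[ε/(3.7D) + √(3.17ν²L/(gD³h_f))]
√(gD⁵h_f/L) = √(9.81·0.272⁵·40.7/1140) = 0.02284
ε/(3.7D) = 1.39×10^-4; √(3.17ν²L/(gD³h_f)) = 2.46×10^-5
Q = -0.965·0.02284·ln(1.637×10^-4) = 0.1921 m³/s
Check: V = 3.31 m/s, Re = 7.75×10^5, f = 0.01754, h_f = 41.0 m ≈ 40.7 m ✓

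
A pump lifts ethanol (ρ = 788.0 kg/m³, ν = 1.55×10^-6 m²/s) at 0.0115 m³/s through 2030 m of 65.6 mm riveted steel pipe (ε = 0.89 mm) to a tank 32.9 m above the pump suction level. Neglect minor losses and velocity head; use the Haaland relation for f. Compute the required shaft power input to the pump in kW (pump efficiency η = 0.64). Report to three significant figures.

V = 4Q/(πD²) = 3.403 m/s; Re = 1.44×10^5; ε/D = 0.0136; f = 0.04255
h_f = f(L/D)V²/2g = 777.0 m
Total head H = z + h_f = 32.9 + 777.0 = 809.9 m
P_hyd = ρgQH = 788.0·9.81·0.0115·809.9 = 71.99 kW
P_shaft = P_hyd/η = 71.99/0.64 = 112.5 kW

P_shaft ≈ 112 kW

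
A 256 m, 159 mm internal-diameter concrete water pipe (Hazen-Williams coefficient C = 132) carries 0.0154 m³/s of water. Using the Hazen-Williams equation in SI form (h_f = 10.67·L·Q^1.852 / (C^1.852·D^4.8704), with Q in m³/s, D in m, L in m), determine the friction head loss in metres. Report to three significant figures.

h_f = 10.67·256·0.0154^1.852 / (132^1.852·0.159^4.8704) = 1.101 m

h_f ≈ 1.10 m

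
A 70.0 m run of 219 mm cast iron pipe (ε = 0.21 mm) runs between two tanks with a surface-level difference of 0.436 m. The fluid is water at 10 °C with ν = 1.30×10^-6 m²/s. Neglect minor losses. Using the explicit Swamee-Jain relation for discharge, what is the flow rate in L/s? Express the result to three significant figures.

Q ≈ 42.6 L/s

Swamee-Jain (Type II): Q = -0.965·√(gD⁵h_f/L)·ln[ε/(3.7D) + √(3.17ν²L/(gD³h_f))]
√(gD⁵h_f/L) = √(9.81·0.219⁵·0.436/70.0) = 0.005548
ε/(3.7D) = 2.59×10^-4; √(3.17ν²L/(gD³h_f)) = 9.14×10^-5
Q = -0.965·0.005548·ln(3.505×10^-4) = 0.04260 m³/s
Check: V = 1.13 m/s, Re = 1.90×10^5, f = 0.02109, h_f = 0.439 m ≈ 0.436 m ✓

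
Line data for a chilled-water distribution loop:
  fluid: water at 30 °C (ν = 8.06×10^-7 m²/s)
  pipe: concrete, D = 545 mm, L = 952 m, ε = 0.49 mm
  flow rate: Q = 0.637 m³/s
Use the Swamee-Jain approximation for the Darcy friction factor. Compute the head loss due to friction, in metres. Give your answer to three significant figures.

h_f ≈ 12.9 m

V = 4Q/(πD²) = 4·0.637/(π·0.545²) = 2.731 m/s
Re = VD/ν = 2.731·0.545/8.06×10^-7 = 1.85×10^6 → turbulent
ε/D = 0.49/545 = 8.99×10^-4
Swamee-Jain: f = 0.01938
h_f = f(L/D)V²/(2g) = 0.01938·(952/0.545)·2.731²/(2·9.81) = 12.87 m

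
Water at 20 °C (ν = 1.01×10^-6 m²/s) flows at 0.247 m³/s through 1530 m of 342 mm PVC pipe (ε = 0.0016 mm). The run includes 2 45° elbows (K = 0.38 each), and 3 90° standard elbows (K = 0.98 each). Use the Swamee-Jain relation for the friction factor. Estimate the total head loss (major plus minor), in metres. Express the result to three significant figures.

V = 4Q/(πD²) = 2.689 m/s; V²/2g = 0.3685 m
Re = 9.10×10^5, ε/D = 4.68×10^-6 → f = 0.01190 (Swamee-Jain)
Major: h_f = f(L/D)·V²/2g = 0.01190·4474·0.3685 = 19.62 m
Minor: ΣK = 3.70; h_m = ΣK·V²/2g = 1.363 m
Total H_L = 19.62 + 1.363 = 20.99 m

H_L ≈ 21.0 m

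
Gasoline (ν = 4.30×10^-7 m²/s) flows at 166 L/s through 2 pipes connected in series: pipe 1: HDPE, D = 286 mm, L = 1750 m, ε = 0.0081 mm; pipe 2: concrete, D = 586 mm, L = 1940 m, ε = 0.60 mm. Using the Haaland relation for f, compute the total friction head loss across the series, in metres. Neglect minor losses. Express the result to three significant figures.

H ≈ 24.9 m

Pipe 1: V = 2.584 m/s, Re = 1.72×10^6, ε/D = 2.83×10^-5, f = 0.01135, h_1 = f(L/D)V²/2g = 23.64 m
Pipe 2: V = 0.6155 m/s, Re = 8.39×10^5, ε/D = 0.00102, f = 0.02010, h_2 = f(L/D)V²/2g = 1.285 m
Series → Q common, losses add: H = Σh = 24.93 m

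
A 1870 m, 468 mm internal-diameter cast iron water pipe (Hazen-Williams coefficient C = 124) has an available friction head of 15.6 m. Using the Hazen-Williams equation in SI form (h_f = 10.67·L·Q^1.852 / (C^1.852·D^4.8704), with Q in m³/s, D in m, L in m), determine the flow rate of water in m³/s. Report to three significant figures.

Q ≈ 0.354 m³/s

Rearranging: Q = [h_f·C^1.852·D^4.8704 / (10.67·L)]^(1/1.852)
Q = [15.6·124^1.852·0.468^4.8704 / (10.67·1870)]^0.540 = 0.3537 m³/s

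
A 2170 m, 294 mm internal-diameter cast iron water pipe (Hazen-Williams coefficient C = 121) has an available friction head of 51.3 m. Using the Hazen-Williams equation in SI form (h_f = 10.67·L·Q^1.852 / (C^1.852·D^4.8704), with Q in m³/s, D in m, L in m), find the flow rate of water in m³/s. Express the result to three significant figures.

Q ≈ 0.178 m³/s

Rearranging: Q = [h_f·C^1.852·D^4.8704 / (10.67·L)]^(1/1.852)
Q = [51.3·121^1.852·0.294^4.8704 / (10.67·2170)]^0.540 = 0.1784 m³/s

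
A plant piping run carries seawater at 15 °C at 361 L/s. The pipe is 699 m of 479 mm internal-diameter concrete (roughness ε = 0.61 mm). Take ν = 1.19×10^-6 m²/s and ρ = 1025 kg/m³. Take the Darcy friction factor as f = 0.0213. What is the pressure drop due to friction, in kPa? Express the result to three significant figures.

V = 4Q/(πD²) = 4·0.361/(π·0.479²) = 2.003 m/s
h_f = f(L/D)V²/(2g) = 0.02130·(699/0.479)·2.003²/(2·9.81) = 6.358 m
Δp = ρg·h_f = 1025·9.81·6.358 = 63.93 kPa

Δp ≈ 63.9 kPa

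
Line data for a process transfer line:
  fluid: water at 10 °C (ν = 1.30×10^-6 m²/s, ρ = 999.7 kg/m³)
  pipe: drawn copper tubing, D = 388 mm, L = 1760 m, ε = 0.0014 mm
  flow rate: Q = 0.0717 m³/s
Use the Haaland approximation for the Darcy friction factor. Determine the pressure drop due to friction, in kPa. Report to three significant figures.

V = 4Q/(πD²) = 4·0.0717/(π·0.388²) = 0.6064 m/s
Re = VD/ν = 0.6064·0.388/1.30×10^-6 = 1.81×10^5 → turbulent
ε/D = 0.0014/388 = 3.61×10^-6
Haaland: f = 0.01582
h_f = f(L/D)V²/(2g) = 0.01582·(1760/0.388)·0.6064²/(2·9.81) = 1.345 m
Δp = ρg·h_f = 999.7·9.81·1.345 = 13.19 kPa

Δp ≈ 13.2 kPa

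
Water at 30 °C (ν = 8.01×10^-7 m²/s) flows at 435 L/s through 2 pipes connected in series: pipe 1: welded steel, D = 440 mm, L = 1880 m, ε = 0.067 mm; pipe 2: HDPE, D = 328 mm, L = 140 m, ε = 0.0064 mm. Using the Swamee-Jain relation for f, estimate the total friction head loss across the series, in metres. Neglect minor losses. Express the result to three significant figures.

H ≈ 31.0 m

Pipe 1: V = 2.861 m/s, Re = 1.57×10^6, ε/D = 1.52×10^-4, f = 0.01385, h_1 = f(L/D)V²/2g = 24.68 m
Pipe 2: V = 5.148 m/s, Re = 2.11×10^6, ε/D = 1.95×10^-5, f = 0.01098, h_2 = f(L/D)V²/2g = 6.333 m
Series → Q common, losses add: H = Σh = 31.01 m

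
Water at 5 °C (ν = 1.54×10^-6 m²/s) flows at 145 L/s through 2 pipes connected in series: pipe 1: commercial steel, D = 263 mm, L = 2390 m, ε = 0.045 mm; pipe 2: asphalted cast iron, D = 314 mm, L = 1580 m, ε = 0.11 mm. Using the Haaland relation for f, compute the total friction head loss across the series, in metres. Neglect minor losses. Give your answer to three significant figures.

Pipe 1: V = 2.669 m/s, Re = 4.56×10^5, ε/D = 1.71×10^-4, f = 0.01514, h_1 = f(L/D)V²/2g = 49.96 m
Pipe 2: V = 1.872 m/s, Re = 3.82×10^5, ε/D = 3.50×10^-4, f = 0.01683, h_2 = f(L/D)V²/2g = 15.14 m
Series → Q common, losses add: H = Σh = 65.10 m

H ≈ 65.1 m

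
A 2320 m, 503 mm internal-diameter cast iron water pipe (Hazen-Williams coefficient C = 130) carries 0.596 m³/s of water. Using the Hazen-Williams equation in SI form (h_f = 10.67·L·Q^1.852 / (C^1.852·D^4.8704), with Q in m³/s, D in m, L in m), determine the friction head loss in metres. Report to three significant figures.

h_f = 10.67·2320·0.596^1.852 / (130^1.852·0.503^4.8704) = 32.80 m

h_f ≈ 32.8 m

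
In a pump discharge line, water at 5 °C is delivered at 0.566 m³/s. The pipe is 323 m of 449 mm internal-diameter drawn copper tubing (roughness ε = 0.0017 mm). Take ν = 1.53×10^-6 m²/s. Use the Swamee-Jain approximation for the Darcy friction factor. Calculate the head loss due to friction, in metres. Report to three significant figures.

h_f ≈ 5.44 m

V = 4Q/(πD²) = 4·0.566/(π·0.449²) = 3.575 m/s
Re = VD/ν = 3.575·0.449/1.53×10^-6 = 1.05×10^6 → turbulent
ε/D = 0.0017/449 = 3.79×10^-6
Swamee-Jain: f = 0.01161
h_f = f(L/D)V²/(2g) = 0.01161·(323/0.449)·3.575²/(2·9.81) = 5.440 m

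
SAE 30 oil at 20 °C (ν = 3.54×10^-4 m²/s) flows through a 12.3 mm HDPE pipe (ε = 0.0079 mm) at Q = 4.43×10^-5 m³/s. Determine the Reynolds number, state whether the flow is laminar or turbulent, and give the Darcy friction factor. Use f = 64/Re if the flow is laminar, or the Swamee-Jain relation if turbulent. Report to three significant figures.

V = 4Q/(πD²) = 0.3728 m/s
Re = VD/ν = 0.3728·0.0123/3.54×10^-4 = 13.0
Re < 2300 → laminar → f = 64/Re = 4.941

Re ≈ 13.0; laminar; f = 64/Re ≈ 4.94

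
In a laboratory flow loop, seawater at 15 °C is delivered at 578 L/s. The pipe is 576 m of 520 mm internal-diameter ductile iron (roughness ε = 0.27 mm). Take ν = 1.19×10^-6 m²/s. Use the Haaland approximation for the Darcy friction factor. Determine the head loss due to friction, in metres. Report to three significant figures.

h_f ≈ 7.21 m

V = 4Q/(πD²) = 4·0.578/(π·0.520²) = 2.722 m/s
Re = VD/ν = 2.722·0.520/1.19×10^-6 = 1.19×10^6 → turbulent
ε/D = 0.27/520 = 5.19×10^-4
Haaland: f = 0.01724
h_f = f(L/D)V²/(2g) = 0.01724·(576/0.520)·2.722²/(2·9.81) = 7.209 m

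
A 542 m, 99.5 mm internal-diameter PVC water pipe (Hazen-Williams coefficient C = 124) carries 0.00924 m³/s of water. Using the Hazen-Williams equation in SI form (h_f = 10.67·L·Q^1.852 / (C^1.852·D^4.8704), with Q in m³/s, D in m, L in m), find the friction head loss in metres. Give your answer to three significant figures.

h_f ≈ 9.97 m

h_f = 10.67·542·0.00924^1.852 / (124^1.852·0.0995^4.8704) = 9.967 m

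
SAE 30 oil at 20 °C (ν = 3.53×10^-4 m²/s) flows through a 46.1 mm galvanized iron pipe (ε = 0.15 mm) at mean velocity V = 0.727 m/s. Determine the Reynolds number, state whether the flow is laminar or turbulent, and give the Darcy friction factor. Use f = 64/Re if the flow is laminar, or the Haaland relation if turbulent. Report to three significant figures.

Re = VD/ν = 0.7270·0.0461/3.53×10^-4 = 94.9
Re < 2300 → laminar → f = 64/Re = 0.6741

Re ≈ 94.9; laminar; f = 64/Re ≈ 0.674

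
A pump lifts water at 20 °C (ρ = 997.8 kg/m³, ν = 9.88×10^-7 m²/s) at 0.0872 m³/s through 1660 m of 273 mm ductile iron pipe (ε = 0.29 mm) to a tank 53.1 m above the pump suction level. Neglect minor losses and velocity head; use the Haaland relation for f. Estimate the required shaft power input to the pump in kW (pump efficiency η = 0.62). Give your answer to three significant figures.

V = 4Q/(πD²) = 1.490 m/s; Re = 4.12×10^5; ε/D = 0.00106; f = 0.02057
h_f = f(L/D)V²/2g = 14.15 m
Total head H = z + h_f = 53.1 + 14.15 = 67.25 m
P_hyd = ρgQH = 997.8·9.81·0.0872·67.25 = 57.40 kW
P_shaft = P_hyd/η = 57.40/0.62 = 92.58 kW

P_shaft ≈ 92.6 kW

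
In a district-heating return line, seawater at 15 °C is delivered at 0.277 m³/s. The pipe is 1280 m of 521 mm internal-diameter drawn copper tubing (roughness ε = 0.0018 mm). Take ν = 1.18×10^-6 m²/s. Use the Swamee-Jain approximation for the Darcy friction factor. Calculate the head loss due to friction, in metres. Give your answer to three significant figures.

V = 4Q/(πD²) = 4·0.277/(π·0.521²) = 1.299 m/s
Re = VD/ν = 1.299·0.521/1.18×10^-6 = 5.74×10^5 → turbulent
ε/D = 0.0018/521 = 3.45×10^-6
Swamee-Jain: f = 0.01284
h_f = f(L/D)V²/(2g) = 0.01284·(1280/0.521)·1.299²/(2·9.81) = 2.713 m

h_f ≈ 2.71 m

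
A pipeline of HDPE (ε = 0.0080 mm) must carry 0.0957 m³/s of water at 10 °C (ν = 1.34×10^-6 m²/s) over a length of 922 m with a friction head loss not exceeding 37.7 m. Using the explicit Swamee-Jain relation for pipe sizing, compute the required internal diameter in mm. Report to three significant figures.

Swamee-Jain (Type III): D = 0.66·[ε^1.25·(LQ²/(gh_f))^4.75 + ν·Q^9.4·(L/(gh_f))^5.2]^0.04
LQ²/(gh_f) = 0.02283; L/(gh_f) = 2.493
Term 1 = ε^1.25·(…)^4.75 = 6.79×10^-15; Term 2 = ν·Q^9.4·(…)^5.2 = 4.08×10^-14
D = 0.66·(6.79×10^-15 + 4.08×10^-14)^0.04 = 0.1935 m = 193 mm
Check: V = 3.25 m/s, Re = 4.70×10^5, f = 0.01384, h_f = 35.6 m ≈ 37.7 m ✓

D ≈ 193 mm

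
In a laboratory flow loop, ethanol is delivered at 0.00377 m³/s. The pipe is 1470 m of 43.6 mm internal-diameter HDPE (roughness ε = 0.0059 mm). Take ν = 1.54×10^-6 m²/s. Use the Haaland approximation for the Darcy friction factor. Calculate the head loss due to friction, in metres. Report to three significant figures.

h_f ≈ 215 m

V = 4Q/(πD²) = 4·0.00377/(π·0.0436²) = 2.525 m/s
Re = VD/ν = 2.525·0.0436/1.54×10^-6 = 7.15×10^4 → turbulent
ε/D = 0.0059/43.6 = 1.35×10^-4
Haaland: f = 0.01963
h_f = f(L/D)V²/(2g) = 0.01963·(1470/0.0436)·2.525²/(2·9.81) = 215.1 m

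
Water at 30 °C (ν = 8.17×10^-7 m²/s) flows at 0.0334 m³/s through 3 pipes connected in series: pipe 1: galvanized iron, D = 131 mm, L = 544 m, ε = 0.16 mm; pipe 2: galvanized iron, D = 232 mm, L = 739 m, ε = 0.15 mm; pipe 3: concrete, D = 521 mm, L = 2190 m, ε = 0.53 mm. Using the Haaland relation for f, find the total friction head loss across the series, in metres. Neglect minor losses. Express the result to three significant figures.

Pipe 1: V = 2.478 m/s, Re = 3.97×10^5, ε/D = 0.00122, f = 0.02124, h_1 = f(L/D)V²/2g = 27.60 m
Pipe 2: V = 0.7901 m/s, Re = 2.24×10^5, ε/D = 6.47×10^-4, f = 0.01921, h_2 = f(L/D)V²/2g = 1.947 m
Pipe 3: V = 0.1567 m/s, Re = 9.99×10^4, ε/D = 0.00102, f = 0.02203, h_3 = f(L/D)V²/2g = 0.1158 m
Series → Q common, losses add: H = Σh = 29.66 m

H ≈ 29.7 m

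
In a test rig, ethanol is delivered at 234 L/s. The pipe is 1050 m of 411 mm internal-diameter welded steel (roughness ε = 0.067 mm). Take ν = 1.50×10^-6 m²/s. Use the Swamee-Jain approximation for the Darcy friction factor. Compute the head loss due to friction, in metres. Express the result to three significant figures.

V = 4Q/(πD²) = 4·0.234/(π·0.411²) = 1.764 m/s
Re = VD/ν = 1.764·0.411/1.50×10^-6 = 4.83×10^5 → turbulent
ε/D = 0.067/411 = 1.63×10^-4
Swamee-Jain: f = 0.01520
h_f = f(L/D)V²/(2g) = 0.01520·(1050/0.411)·1.764²/(2·9.81) = 6.158 m

h_f ≈ 6.16 m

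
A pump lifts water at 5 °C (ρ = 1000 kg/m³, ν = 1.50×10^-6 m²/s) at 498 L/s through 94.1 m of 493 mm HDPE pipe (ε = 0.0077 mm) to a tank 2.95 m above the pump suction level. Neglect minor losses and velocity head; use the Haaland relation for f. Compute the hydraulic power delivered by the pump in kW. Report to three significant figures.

V = 4Q/(πD²) = 2.609 m/s; Re = 8.57×10^5; ε/D = 1.56×10^-5; f = 0.01215
h_f = f(L/D)V²/2g = 0.8046 m
Total head H = z + h_f = 2.95 + 0.8046 = 3.755 m
P_hyd = ρgQH = 1000·9.81·0.498·3.755 = 18.34 kW

P_hyd ≈ 18.3 kW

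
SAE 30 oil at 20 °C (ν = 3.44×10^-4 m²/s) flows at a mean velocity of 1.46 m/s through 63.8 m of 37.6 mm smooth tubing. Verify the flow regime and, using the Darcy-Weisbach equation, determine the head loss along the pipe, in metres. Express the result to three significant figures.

h_f ≈ 73.9 m

Re = VD/ν = 1.46·0.03760/3.44×10^-4 = 160 → laminar (Re < 2300)
f = 64/Re = 0.4010
h_f = f(L/D)V²/(2g) = 0.4010·(63.8/0.03760)·1.46²/(2·9.81) = 73.93 m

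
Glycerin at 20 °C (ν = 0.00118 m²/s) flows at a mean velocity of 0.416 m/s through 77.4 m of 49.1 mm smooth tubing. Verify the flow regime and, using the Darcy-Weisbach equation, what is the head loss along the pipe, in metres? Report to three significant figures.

Re = VD/ν = 0.416·0.04910/0.00118 = 17.3 → laminar (Re < 2300)
f = 64/Re = 3.697
h_f = f(L/D)V²/(2g) = 3.697·(77.4/0.04910)·0.416²/(2·9.81) = 51.41 m

h_f ≈ 51.4 m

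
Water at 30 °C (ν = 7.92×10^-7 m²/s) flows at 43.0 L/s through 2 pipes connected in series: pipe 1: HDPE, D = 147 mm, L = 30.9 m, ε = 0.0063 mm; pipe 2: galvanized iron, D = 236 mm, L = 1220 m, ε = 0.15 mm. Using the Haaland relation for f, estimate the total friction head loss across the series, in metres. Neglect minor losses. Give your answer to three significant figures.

Pipe 1: V = 2.534 m/s, Re = 4.70×10^5, ε/D = 4.29×10^-5, f = 0.01371, h_1 = f(L/D)V²/2g = 0.9428 m
Pipe 2: V = 0.9830 m/s, Re = 2.93×10^5, ε/D = 6.36×10^-4, f = 0.01885, h_2 = f(L/D)V²/2g = 4.798 m
Series → Q common, losses add: H = Σh = 5.741 m

H ≈ 5.74 m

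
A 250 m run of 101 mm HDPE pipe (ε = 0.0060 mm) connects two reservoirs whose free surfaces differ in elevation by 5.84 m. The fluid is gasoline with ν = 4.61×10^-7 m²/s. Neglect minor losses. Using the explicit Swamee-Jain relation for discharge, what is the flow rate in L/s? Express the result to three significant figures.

Swamee-Jain (Type II): Q = -0.965·√(gD⁵h_f/L)·ln[ε/(3.7D) + √(3.17ν²L/(gD³h_f))]
√(gD⁵h_f/L) = √(9.81·0.101⁵·5.84/250) = 0.001552
ε/(3.7D) = 1.61×10^-5; √(3.17ν²L/(gD³h_f)) = 5.34×10^-5
Q = -0.965·0.001552·ln(6.947×10^-5) = 0.01434 m³/s
Check: V = 1.79 m/s, Re = 3.92×10^5, f = 0.01444, h_f = 5.84 m ≈ 5.84 m ✓

Q ≈ 14.3 L/s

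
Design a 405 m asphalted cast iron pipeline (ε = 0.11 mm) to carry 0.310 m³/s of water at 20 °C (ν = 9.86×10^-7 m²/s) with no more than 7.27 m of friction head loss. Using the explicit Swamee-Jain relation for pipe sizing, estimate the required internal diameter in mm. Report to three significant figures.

D ≈ 376 mm

Swamee-Jain (Type III): D = 0.66·[ε^1.25·(LQ²/(gh_f))^4.75 + ν·Q^9.4·(L/(gh_f))^5.2]^0.04
LQ²/(gh_f) = 0.5457; L/(gh_f) = 5.679
Term 1 = ε^1.25·(…)^4.75 = 6.34×10^-7; Term 2 = ν·Q^9.4·(…)^5.2 = 1.36×10^-7
D = 0.66·(6.34×10^-7 + 1.36×10^-7)^0.04 = 0.3759 m = 376 mm
Check: V = 2.79 m/s, Re = 1.07×10^6, f = 0.01565, h_f = 6.71 m ≈ 7.27 m ✓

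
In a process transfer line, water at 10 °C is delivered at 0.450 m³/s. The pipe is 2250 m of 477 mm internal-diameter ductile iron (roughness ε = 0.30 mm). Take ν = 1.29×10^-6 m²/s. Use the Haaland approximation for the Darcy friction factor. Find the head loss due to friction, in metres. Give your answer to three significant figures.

V = 4Q/(πD²) = 4·0.450/(π·0.477²) = 2.518 m/s
Re = VD/ν = 2.518·0.477/1.29×10^-6 = 9.31×10^5 → turbulent
ε/D = 0.30/477 = 6.29×10^-4
Haaland: f = 0.01803
h_f = f(L/D)V²/(2g) = 0.01803·(2250/0.477)·2.518²/(2·9.81) = 27.48 m

h_f ≈ 27.5 m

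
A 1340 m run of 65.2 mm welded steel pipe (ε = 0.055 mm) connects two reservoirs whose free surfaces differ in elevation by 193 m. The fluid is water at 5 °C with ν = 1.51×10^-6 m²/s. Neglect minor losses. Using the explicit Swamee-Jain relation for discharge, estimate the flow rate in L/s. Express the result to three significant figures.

Swamee-Jain (Type II): Q = -0.965·√(gD⁵h_f/L)·ln[ε/(3.7D) + √(3.17ν²L/(gD³h_f))]
√(gD⁵h_f/L) = √(9.81·0.0652⁵·193/1340) = 0.001290
ε/(3.7D) = 2.28×10^-4; √(3.17ν²L/(gD³h_f)) = 1.36×10^-4
Q = -0.965·0.001290·ln(3.638×10^-4) = 0.009860 m³/s
Check: V = 2.95 m/s, Re = 1.28×10^5, f = 0.02128, h_f = 194 m ≈ 193 m ✓

Q ≈ 9.86 L/s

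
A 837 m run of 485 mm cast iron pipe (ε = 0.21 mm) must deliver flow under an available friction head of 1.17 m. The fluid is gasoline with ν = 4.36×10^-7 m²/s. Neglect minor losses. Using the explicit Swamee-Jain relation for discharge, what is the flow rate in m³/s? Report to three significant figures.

Q ≈ 0.165 m³/s

Swamee-Jain (Type II): Q = -0.965·√(gD⁵h_f/L)·ln[ε/(3.7D) + √(3.17ν²L/(gD³h_f))]
√(gD⁵h_f/L) = √(9.81·0.485⁵·1.17/837) = 0.01918
ε/(3.7D) = 1.17×10^-4; √(3.17ν²L/(gD³h_f)) = 1.96×10^-5
Q = -0.965·0.01918·ln(1.367×10^-4) = 0.1647 m³/s
Check: V = 0.892 m/s, Re = 9.92×10^5, f = 0.01683, h_f = 1.18 m ≈ 1.17 m ✓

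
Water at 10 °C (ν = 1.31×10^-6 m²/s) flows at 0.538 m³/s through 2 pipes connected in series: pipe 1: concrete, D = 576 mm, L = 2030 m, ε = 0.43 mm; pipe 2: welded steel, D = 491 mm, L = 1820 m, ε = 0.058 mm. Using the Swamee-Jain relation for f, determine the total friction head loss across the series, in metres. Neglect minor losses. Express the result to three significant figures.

Pipe 1: V = 2.065 m/s, Re = 9.08×10^5, ε/D = 7.47×10^-4, f = 0.01882, h_1 = f(L/D)V²/2g = 14.41 m
Pipe 2: V = 2.841 m/s, Re = 1.06×10^6, ε/D = 1.18×10^-4, f = 0.01370, h_2 = f(L/D)V²/2g = 20.90 m
Series → Q common, losses add: H = Σh = 35.31 m

H ≈ 35.3 m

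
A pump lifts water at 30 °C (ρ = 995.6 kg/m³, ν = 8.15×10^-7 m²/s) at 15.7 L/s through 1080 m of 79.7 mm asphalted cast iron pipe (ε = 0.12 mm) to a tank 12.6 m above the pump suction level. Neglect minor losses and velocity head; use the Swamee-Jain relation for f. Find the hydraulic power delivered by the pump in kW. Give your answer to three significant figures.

P_hyd ≈ 25.6 kW

V = 4Q/(πD²) = 3.147 m/s; Re = 3.08×10^5; ε/D = 0.00151; f = 0.02261
h_f = f(L/D)V²/2g = 154.7 m
Total head H = z + h_f = 12.6 + 154.7 = 167.3 m
P_hyd = ρgQH = 995.6·9.81·0.0157·167.3 = 25.65 kW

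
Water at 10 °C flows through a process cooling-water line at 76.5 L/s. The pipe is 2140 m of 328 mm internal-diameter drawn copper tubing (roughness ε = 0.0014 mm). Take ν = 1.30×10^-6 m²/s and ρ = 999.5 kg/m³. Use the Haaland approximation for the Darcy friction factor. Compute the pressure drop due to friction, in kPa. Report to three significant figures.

V = 4Q/(πD²) = 4·0.0765/(π·0.328²) = 0.9054 m/s
Re = VD/ν = 0.9054·0.328/1.30×10^-6 = 2.28×10^5 → turbulent
ε/D = 0.0014/328 = 4.27×10^-6
Haaland: f = 0.01513
h_f = f(L/D)V²/(2g) = 0.01513·(2140/0.328)·0.9054²/(2·9.81) = 4.125 m
Δp = ρg·h_f = 999.5·9.81·4.125 = 40.44 kPa

Δp ≈ 40.4 kPa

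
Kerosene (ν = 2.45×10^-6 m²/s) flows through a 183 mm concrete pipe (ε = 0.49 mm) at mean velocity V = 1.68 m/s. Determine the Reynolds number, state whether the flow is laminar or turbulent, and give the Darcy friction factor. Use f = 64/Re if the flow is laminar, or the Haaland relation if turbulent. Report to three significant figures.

Re = VD/ν = 1.680·0.183/2.45×10^-6 = 1.25×10^5
Re > 4000 → turbulent; ε/D = 0.00268
Haaland: f = 0.02641

Re ≈ 1.25×10^5; turbulent; f ≈ 0.0264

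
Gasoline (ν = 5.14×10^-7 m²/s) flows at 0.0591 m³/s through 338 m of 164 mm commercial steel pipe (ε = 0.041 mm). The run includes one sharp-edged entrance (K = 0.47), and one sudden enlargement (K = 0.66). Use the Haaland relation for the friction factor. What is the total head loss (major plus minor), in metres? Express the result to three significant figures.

H_L ≈ 13.0 m

V = 4Q/(πD²) = 2.798 m/s; V²/2g = 0.3990 m
Re = 8.93×10^5, ε/D = 2.50×10^-4 → f = 0.01520 (Haaland)
Major: h_f = f(L/D)·V²/2g = 0.01520·2061·0.3990 = 12.50 m
Minor: ΣK = 1.13; h_m = ΣK·V²/2g = 0.4508 m
Total H_L = 12.50 + 0.4508 = 12.95 m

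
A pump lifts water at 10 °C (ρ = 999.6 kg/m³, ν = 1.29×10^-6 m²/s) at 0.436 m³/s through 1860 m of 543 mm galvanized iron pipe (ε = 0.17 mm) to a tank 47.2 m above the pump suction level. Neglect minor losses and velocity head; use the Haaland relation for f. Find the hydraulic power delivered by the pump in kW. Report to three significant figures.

P_hyd ≈ 244 kW

V = 4Q/(πD²) = 1.883 m/s; Re = 7.93×10^5; ε/D = 3.13×10^-4; f = 0.01587
h_f = f(L/D)V²/2g = 9.820 m
Total head H = z + h_f = 47.2 + 9.820 = 57.02 m
P_hyd = ρgQH = 999.6·9.81·0.436·57.02 = 243.8 kW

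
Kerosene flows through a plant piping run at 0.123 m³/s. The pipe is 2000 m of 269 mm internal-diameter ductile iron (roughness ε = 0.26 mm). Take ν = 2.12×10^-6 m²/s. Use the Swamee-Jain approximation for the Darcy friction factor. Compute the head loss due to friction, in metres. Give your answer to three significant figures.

h_f ≈ 36.7 m

V = 4Q/(πD²) = 4·0.123/(π·0.269²) = 2.164 m/s
Re = VD/ν = 2.164·0.269/2.12×10^-6 = 2.75×10^5 → turbulent
ε/D = 0.26/269 = 9.67×10^-4
Swamee-Jain: f = 0.02069
h_f = f(L/D)V²/(2g) = 0.02069·(2000/0.269)·2.164²/(2·9.81) = 36.73 m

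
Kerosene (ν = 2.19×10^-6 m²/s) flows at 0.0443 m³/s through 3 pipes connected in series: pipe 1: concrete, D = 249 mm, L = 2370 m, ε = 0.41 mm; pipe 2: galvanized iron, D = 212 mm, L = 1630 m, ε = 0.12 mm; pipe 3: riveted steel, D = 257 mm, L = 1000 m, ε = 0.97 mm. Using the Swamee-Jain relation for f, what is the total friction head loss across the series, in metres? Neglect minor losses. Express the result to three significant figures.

H ≈ 26.5 m

Pipe 1: V = 0.9097 m/s, Re = 1.03×10^5, ε/D = 0.00165, f = 0.02431, h_1 = f(L/D)V²/2g = 9.760 m
Pipe 2: V = 1.255 m/s, Re = 1.21×10^5, ε/D = 5.66×10^-4, f = 0.02023, h_2 = f(L/D)V²/2g = 12.49 m
Pipe 3: V = 0.8540 m/s, Re = 1.00×10^5, ε/D = 0.00377, f = 0.02931, h_3 = f(L/D)V²/2g = 4.240 m
Series → Q common, losses add: H = Σh = 26.49 m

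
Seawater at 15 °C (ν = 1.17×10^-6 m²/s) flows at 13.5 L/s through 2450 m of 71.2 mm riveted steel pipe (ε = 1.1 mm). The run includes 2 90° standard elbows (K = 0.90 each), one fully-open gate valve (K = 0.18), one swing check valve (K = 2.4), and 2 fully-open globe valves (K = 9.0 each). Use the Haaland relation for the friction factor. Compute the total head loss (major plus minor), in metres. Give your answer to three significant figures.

V = 4Q/(πD²) = 3.391 m/s; V²/2g = 0.5860 m
Re = 2.06×10^5, ε/D = 0.0154 → f = 0.04446 (Haaland)
Major: h_f = f(L/D)·V²/2g = 0.04446·34410·0.5860 = 896.5 m
Minor: ΣK = 22.4; h_m = ΣK·V²/2g = 13.11 m
Total H_L = 896.5 + 13.11 = 909.6 m

H_L ≈ 910 m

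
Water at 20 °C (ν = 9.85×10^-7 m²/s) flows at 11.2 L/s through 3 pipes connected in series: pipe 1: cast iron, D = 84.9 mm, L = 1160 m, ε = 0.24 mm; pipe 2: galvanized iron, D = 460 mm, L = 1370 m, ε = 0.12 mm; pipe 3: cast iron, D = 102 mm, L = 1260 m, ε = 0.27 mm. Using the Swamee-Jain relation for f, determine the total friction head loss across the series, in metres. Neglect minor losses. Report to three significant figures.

H ≈ 104 m

Pipe 1: V = 1.978 m/s, Re = 1.71×10^5, ε/D = 0.00283, f = 0.02675, h_1 = f(L/D)V²/2g = 72.90 m
Pipe 2: V = 0.06739 m/s, Re = 3.15×10^4, ε/D = 2.61×10^-4, f = 0.02391, h_2 = f(L/D)V²/2g = 0.01649 m
Pipe 3: V = 1.371 m/s, Re = 1.42×10^5, ε/D = 0.00265, f = 0.02650, h_3 = f(L/D)V²/2g = 31.34 m
Series → Q common, losses add: H = Σh = 104.3 m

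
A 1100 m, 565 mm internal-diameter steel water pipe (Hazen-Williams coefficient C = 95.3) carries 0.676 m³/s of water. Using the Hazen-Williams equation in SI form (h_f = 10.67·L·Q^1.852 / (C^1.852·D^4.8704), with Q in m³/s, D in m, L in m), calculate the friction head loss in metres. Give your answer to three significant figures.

h_f ≈ 19.8 m

h_f = 10.67·1100·0.676^1.852 / (95.3^1.852·0.565^4.8704) = 19.81 m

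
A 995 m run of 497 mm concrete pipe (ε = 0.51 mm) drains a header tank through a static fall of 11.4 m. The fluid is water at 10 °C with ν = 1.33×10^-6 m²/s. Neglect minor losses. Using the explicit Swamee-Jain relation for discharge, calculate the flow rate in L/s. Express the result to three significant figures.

Swamee-Jain (Type II): Q = -0.965·√(gD⁵h_f/L)·ln[ε/(3.7D) + √(3.17ν²L/(gD³h_f))]
√(gD⁵h_f/L) = √(9.81·0.497⁵·11.4/995) = 0.05838
ε/(3.7D) = 2.77×10^-4; √(3.17ν²L/(gD³h_f)) = 2.02×10^-5
Q = -0.965·0.05838·ln(2.975×10^-4) = 0.4575 m³/s
Check: V = 2.36 m/s, Re = 8.81×10^5, f = 0.02019, h_f = 11.5 m ≈ 11.4 m ✓

Q ≈ 457 L/s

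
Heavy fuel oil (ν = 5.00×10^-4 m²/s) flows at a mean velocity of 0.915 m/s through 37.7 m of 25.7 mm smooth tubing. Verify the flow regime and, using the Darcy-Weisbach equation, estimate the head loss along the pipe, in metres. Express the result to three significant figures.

h_f ≈ 85.2 m

Re = VD/ν = 0.915·0.02570/5.00×10^-4 = 47.0 → laminar (Re < 2300)
f = 64/Re = 1.361
h_f = f(L/D)V²/(2g) = 1.361·(37.7/0.02570)·0.915²/(2·9.81) = 85.18 m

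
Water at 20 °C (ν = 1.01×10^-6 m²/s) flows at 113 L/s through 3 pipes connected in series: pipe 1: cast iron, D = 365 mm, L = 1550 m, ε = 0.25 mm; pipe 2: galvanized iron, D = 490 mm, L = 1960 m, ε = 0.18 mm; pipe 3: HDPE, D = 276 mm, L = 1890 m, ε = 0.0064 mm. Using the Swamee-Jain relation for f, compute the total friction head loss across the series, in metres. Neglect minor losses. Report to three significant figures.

Pipe 1: V = 1.080 m/s, Re = 3.90×10^5, ε/D = 6.85×10^-4, f = 0.01905, h_1 = f(L/D)V²/2g = 4.809 m
Pipe 2: V = 0.5992 m/s, Re = 2.91×10^5, ε/D = 3.67×10^-4, f = 0.01756, h_2 = f(L/D)V²/2g = 1.286 m
Pipe 3: V = 1.889 m/s, Re = 5.16×10^5, ε/D = 2.32×10^-5, f = 0.01339, h_3 = f(L/D)V²/2g = 16.67 m
Series → Q common, losses add: H = Σh = 22.76 m

H ≈ 22.8 m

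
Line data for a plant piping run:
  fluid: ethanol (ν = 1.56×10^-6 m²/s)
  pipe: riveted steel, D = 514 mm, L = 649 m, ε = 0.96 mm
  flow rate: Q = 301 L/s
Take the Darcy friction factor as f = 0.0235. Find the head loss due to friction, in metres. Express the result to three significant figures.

V = 4Q/(πD²) = 4·0.301/(π·0.514²) = 1.451 m/s
h_f = f(L/D)V²/(2g) = 0.02350·(649/0.514)·1.451²/(2·9.81) = 3.182 m

h_f ≈ 3.18 m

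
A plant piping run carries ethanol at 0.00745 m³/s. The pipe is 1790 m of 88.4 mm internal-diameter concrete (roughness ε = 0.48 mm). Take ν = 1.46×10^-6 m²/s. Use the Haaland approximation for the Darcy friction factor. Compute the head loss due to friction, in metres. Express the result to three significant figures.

V = 4Q/(πD²) = 4·0.00745/(π·0.0884²) = 1.214 m/s
Re = VD/ν = 1.214·0.0884/1.46×10^-6 = 7.35×10^4 → turbulent
ε/D = 0.48/88.4 = 0.00543
Haaland: f = 0.03229
h_f = f(L/D)V²/(2g) = 0.03229·(1790/0.0884)·1.214²/(2·9.81) = 49.10 m

h_f ≈ 49.1 m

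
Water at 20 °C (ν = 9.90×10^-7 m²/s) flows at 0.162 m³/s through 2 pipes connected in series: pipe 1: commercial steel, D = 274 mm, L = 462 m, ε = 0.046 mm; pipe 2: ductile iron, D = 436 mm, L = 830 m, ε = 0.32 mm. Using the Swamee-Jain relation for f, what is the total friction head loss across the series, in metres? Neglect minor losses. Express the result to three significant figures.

Pipe 1: V = 2.747 m/s, Re = 7.60×10^5, ε/D = 1.68×10^-4, f = 0.01468, h_1 = f(L/D)V²/2g = 9.521 m
Pipe 2: V = 1.085 m/s, Re = 4.78×10^5, ε/D = 7.34×10^-4, f = 0.01913, h_2 = f(L/D)V²/2g = 2.186 m
Series → Q common, losses add: H = Σh = 11.71 m

H ≈ 11.7 m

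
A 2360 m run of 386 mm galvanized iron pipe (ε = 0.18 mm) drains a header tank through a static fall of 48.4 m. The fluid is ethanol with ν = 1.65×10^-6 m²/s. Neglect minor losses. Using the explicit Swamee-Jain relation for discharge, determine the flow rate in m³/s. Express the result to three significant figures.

Q ≈ 0.352 m³/s

Swamee-Jain (Type II): Q = -0.965·√(gD⁵h_f/L)·ln[ε/(3.7D) + √(3.17ν²L/(gD³h_f))]
√(gD⁵h_f/L) = √(9.81·0.386⁵·48.4/2360) = 0.04152
ε/(3.7D) = 1.26×10^-4; √(3.17ν²L/(gD³h_f)) = 2.73×10^-5
Q = -0.965·0.04152·ln(1.533×10^-4) = 0.3519 m³/s
Check: V = 3.01 m/s, Re = 7.04×10^5, f = 0.01729, h_f = 48.7 m ≈ 48.4 m ✓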